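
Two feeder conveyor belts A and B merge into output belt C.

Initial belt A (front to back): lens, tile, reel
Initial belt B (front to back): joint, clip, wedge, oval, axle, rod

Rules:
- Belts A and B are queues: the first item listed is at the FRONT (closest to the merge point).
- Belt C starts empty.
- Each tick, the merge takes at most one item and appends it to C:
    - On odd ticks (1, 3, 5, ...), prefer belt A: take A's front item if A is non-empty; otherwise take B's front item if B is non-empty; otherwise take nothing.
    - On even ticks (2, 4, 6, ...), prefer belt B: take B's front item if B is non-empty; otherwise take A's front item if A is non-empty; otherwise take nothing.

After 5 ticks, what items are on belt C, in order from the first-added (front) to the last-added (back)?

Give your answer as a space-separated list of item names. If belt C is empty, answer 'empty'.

Answer: lens joint tile clip reel

Derivation:
Tick 1: prefer A, take lens from A; A=[tile,reel] B=[joint,clip,wedge,oval,axle,rod] C=[lens]
Tick 2: prefer B, take joint from B; A=[tile,reel] B=[clip,wedge,oval,axle,rod] C=[lens,joint]
Tick 3: prefer A, take tile from A; A=[reel] B=[clip,wedge,oval,axle,rod] C=[lens,joint,tile]
Tick 4: prefer B, take clip from B; A=[reel] B=[wedge,oval,axle,rod] C=[lens,joint,tile,clip]
Tick 5: prefer A, take reel from A; A=[-] B=[wedge,oval,axle,rod] C=[lens,joint,tile,clip,reel]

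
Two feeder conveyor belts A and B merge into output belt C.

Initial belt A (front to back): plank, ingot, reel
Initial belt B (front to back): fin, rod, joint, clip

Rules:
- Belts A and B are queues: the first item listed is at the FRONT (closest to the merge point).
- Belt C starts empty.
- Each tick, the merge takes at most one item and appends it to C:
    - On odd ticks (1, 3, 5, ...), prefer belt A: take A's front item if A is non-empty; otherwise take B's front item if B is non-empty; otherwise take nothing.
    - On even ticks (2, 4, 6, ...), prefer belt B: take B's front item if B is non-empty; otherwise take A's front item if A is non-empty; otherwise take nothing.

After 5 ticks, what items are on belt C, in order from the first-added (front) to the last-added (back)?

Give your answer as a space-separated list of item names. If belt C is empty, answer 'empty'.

Answer: plank fin ingot rod reel

Derivation:
Tick 1: prefer A, take plank from A; A=[ingot,reel] B=[fin,rod,joint,clip] C=[plank]
Tick 2: prefer B, take fin from B; A=[ingot,reel] B=[rod,joint,clip] C=[plank,fin]
Tick 3: prefer A, take ingot from A; A=[reel] B=[rod,joint,clip] C=[plank,fin,ingot]
Tick 4: prefer B, take rod from B; A=[reel] B=[joint,clip] C=[plank,fin,ingot,rod]
Tick 5: prefer A, take reel from A; A=[-] B=[joint,clip] C=[plank,fin,ingot,rod,reel]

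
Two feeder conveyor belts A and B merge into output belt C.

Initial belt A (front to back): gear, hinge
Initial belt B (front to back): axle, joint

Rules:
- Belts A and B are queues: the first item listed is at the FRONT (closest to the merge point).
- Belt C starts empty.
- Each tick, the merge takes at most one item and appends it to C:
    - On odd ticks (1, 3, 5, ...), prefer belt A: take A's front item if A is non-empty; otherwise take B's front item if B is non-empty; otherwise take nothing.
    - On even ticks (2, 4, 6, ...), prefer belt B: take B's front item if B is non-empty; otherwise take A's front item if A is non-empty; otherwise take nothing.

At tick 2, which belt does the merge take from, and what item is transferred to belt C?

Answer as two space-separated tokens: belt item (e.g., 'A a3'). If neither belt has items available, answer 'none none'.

Answer: B axle

Derivation:
Tick 1: prefer A, take gear from A; A=[hinge] B=[axle,joint] C=[gear]
Tick 2: prefer B, take axle from B; A=[hinge] B=[joint] C=[gear,axle]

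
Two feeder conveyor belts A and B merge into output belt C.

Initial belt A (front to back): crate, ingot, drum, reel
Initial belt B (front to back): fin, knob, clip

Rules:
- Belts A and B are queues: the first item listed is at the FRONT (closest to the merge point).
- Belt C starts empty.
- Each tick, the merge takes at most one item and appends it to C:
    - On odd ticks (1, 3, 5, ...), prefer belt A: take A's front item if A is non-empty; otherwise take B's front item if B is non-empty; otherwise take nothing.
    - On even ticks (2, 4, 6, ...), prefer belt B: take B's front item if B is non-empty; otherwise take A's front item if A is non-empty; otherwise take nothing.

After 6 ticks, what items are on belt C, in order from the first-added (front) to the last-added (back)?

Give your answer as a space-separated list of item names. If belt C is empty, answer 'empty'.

Tick 1: prefer A, take crate from A; A=[ingot,drum,reel] B=[fin,knob,clip] C=[crate]
Tick 2: prefer B, take fin from B; A=[ingot,drum,reel] B=[knob,clip] C=[crate,fin]
Tick 3: prefer A, take ingot from A; A=[drum,reel] B=[knob,clip] C=[crate,fin,ingot]
Tick 4: prefer B, take knob from B; A=[drum,reel] B=[clip] C=[crate,fin,ingot,knob]
Tick 5: prefer A, take drum from A; A=[reel] B=[clip] C=[crate,fin,ingot,knob,drum]
Tick 6: prefer B, take clip from B; A=[reel] B=[-] C=[crate,fin,ingot,knob,drum,clip]

Answer: crate fin ingot knob drum clip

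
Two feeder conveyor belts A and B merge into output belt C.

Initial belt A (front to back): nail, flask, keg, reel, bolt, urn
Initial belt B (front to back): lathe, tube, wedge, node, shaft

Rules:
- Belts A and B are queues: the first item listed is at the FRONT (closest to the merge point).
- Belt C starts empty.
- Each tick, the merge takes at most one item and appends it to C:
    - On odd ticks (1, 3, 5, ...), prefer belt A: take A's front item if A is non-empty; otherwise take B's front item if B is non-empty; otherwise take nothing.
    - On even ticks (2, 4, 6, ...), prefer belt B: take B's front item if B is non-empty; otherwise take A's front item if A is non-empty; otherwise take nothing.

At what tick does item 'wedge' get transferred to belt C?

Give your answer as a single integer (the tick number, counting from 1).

Answer: 6

Derivation:
Tick 1: prefer A, take nail from A; A=[flask,keg,reel,bolt,urn] B=[lathe,tube,wedge,node,shaft] C=[nail]
Tick 2: prefer B, take lathe from B; A=[flask,keg,reel,bolt,urn] B=[tube,wedge,node,shaft] C=[nail,lathe]
Tick 3: prefer A, take flask from A; A=[keg,reel,bolt,urn] B=[tube,wedge,node,shaft] C=[nail,lathe,flask]
Tick 4: prefer B, take tube from B; A=[keg,reel,bolt,urn] B=[wedge,node,shaft] C=[nail,lathe,flask,tube]
Tick 5: prefer A, take keg from A; A=[reel,bolt,urn] B=[wedge,node,shaft] C=[nail,lathe,flask,tube,keg]
Tick 6: prefer B, take wedge from B; A=[reel,bolt,urn] B=[node,shaft] C=[nail,lathe,flask,tube,keg,wedge]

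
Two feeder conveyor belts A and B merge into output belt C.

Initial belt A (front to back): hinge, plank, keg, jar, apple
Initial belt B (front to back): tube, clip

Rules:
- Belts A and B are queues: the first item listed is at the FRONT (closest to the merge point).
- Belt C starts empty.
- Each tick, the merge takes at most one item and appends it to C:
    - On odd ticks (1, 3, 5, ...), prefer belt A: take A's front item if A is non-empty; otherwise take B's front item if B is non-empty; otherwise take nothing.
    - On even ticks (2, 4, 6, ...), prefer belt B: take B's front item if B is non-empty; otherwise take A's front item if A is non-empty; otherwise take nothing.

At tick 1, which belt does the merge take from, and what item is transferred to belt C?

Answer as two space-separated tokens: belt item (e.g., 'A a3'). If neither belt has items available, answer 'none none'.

Tick 1: prefer A, take hinge from A; A=[plank,keg,jar,apple] B=[tube,clip] C=[hinge]

Answer: A hinge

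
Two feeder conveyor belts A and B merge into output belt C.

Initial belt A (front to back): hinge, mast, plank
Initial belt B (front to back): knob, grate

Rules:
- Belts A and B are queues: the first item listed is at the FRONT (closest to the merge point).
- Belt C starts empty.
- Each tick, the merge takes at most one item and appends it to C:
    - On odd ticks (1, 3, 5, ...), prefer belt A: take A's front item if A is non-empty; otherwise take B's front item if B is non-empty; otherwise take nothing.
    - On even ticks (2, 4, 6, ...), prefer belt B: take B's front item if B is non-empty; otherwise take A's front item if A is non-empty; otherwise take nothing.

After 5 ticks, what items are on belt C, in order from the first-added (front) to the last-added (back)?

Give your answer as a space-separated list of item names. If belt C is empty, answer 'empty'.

Answer: hinge knob mast grate plank

Derivation:
Tick 1: prefer A, take hinge from A; A=[mast,plank] B=[knob,grate] C=[hinge]
Tick 2: prefer B, take knob from B; A=[mast,plank] B=[grate] C=[hinge,knob]
Tick 3: prefer A, take mast from A; A=[plank] B=[grate] C=[hinge,knob,mast]
Tick 4: prefer B, take grate from B; A=[plank] B=[-] C=[hinge,knob,mast,grate]
Tick 5: prefer A, take plank from A; A=[-] B=[-] C=[hinge,knob,mast,grate,plank]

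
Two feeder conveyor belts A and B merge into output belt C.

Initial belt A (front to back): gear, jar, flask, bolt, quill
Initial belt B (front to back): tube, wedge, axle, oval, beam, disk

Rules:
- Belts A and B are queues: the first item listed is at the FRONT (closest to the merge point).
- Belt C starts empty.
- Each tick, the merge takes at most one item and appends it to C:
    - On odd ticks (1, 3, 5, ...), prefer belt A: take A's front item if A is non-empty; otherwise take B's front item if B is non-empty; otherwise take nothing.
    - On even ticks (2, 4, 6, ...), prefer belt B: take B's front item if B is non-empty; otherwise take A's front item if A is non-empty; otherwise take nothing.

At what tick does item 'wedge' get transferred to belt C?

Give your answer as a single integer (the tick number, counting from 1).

Answer: 4

Derivation:
Tick 1: prefer A, take gear from A; A=[jar,flask,bolt,quill] B=[tube,wedge,axle,oval,beam,disk] C=[gear]
Tick 2: prefer B, take tube from B; A=[jar,flask,bolt,quill] B=[wedge,axle,oval,beam,disk] C=[gear,tube]
Tick 3: prefer A, take jar from A; A=[flask,bolt,quill] B=[wedge,axle,oval,beam,disk] C=[gear,tube,jar]
Tick 4: prefer B, take wedge from B; A=[flask,bolt,quill] B=[axle,oval,beam,disk] C=[gear,tube,jar,wedge]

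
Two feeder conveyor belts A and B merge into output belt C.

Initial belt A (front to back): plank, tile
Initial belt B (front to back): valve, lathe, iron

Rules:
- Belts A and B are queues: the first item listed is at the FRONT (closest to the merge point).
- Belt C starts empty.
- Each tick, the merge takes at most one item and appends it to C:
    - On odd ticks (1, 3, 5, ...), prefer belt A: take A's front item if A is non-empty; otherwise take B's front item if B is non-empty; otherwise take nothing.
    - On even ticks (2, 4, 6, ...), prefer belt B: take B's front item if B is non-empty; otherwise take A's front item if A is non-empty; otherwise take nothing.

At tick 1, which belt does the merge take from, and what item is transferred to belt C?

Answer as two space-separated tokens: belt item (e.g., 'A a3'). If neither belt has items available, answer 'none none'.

Tick 1: prefer A, take plank from A; A=[tile] B=[valve,lathe,iron] C=[plank]

Answer: A plank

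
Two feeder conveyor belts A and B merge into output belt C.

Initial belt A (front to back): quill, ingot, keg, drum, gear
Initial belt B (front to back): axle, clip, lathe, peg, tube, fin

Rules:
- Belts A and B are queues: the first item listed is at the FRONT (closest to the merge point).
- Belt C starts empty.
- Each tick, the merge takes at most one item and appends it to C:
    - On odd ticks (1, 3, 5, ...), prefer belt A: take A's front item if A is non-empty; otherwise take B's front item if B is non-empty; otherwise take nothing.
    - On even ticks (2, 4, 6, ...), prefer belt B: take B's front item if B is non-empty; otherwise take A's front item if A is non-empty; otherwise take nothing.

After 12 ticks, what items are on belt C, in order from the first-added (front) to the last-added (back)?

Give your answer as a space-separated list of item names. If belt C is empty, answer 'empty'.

Answer: quill axle ingot clip keg lathe drum peg gear tube fin

Derivation:
Tick 1: prefer A, take quill from A; A=[ingot,keg,drum,gear] B=[axle,clip,lathe,peg,tube,fin] C=[quill]
Tick 2: prefer B, take axle from B; A=[ingot,keg,drum,gear] B=[clip,lathe,peg,tube,fin] C=[quill,axle]
Tick 3: prefer A, take ingot from A; A=[keg,drum,gear] B=[clip,lathe,peg,tube,fin] C=[quill,axle,ingot]
Tick 4: prefer B, take clip from B; A=[keg,drum,gear] B=[lathe,peg,tube,fin] C=[quill,axle,ingot,clip]
Tick 5: prefer A, take keg from A; A=[drum,gear] B=[lathe,peg,tube,fin] C=[quill,axle,ingot,clip,keg]
Tick 6: prefer B, take lathe from B; A=[drum,gear] B=[peg,tube,fin] C=[quill,axle,ingot,clip,keg,lathe]
Tick 7: prefer A, take drum from A; A=[gear] B=[peg,tube,fin] C=[quill,axle,ingot,clip,keg,lathe,drum]
Tick 8: prefer B, take peg from B; A=[gear] B=[tube,fin] C=[quill,axle,ingot,clip,keg,lathe,drum,peg]
Tick 9: prefer A, take gear from A; A=[-] B=[tube,fin] C=[quill,axle,ingot,clip,keg,lathe,drum,peg,gear]
Tick 10: prefer B, take tube from B; A=[-] B=[fin] C=[quill,axle,ingot,clip,keg,lathe,drum,peg,gear,tube]
Tick 11: prefer A, take fin from B; A=[-] B=[-] C=[quill,axle,ingot,clip,keg,lathe,drum,peg,gear,tube,fin]
Tick 12: prefer B, both empty, nothing taken; A=[-] B=[-] C=[quill,axle,ingot,clip,keg,lathe,drum,peg,gear,tube,fin]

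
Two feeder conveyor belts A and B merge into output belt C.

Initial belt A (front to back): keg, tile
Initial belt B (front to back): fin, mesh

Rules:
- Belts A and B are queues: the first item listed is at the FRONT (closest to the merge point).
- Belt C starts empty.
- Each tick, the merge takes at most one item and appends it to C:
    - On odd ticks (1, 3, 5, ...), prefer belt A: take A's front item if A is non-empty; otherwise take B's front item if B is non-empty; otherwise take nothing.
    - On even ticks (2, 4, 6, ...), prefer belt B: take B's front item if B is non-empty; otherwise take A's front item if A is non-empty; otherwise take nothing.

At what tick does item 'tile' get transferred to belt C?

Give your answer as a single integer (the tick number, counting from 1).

Answer: 3

Derivation:
Tick 1: prefer A, take keg from A; A=[tile] B=[fin,mesh] C=[keg]
Tick 2: prefer B, take fin from B; A=[tile] B=[mesh] C=[keg,fin]
Tick 3: prefer A, take tile from A; A=[-] B=[mesh] C=[keg,fin,tile]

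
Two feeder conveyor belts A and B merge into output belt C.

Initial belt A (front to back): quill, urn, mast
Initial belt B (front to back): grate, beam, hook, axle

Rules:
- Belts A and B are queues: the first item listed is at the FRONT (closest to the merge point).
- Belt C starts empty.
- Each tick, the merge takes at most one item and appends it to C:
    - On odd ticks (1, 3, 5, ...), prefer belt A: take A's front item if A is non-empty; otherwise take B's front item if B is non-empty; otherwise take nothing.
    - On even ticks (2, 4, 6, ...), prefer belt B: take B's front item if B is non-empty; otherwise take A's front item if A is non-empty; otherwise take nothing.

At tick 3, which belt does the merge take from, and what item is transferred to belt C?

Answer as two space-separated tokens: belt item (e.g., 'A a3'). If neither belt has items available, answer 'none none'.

Tick 1: prefer A, take quill from A; A=[urn,mast] B=[grate,beam,hook,axle] C=[quill]
Tick 2: prefer B, take grate from B; A=[urn,mast] B=[beam,hook,axle] C=[quill,grate]
Tick 3: prefer A, take urn from A; A=[mast] B=[beam,hook,axle] C=[quill,grate,urn]

Answer: A urn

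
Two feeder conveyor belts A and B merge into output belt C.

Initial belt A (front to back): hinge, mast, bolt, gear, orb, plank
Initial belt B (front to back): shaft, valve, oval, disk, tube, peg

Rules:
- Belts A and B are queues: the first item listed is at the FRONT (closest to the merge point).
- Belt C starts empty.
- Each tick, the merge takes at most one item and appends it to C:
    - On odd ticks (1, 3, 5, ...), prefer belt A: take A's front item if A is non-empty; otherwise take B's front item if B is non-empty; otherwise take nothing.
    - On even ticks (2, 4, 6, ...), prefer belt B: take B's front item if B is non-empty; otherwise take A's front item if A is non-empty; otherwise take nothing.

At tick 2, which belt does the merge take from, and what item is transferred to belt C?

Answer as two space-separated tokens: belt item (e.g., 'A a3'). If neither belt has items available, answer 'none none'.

Answer: B shaft

Derivation:
Tick 1: prefer A, take hinge from A; A=[mast,bolt,gear,orb,plank] B=[shaft,valve,oval,disk,tube,peg] C=[hinge]
Tick 2: prefer B, take shaft from B; A=[mast,bolt,gear,orb,plank] B=[valve,oval,disk,tube,peg] C=[hinge,shaft]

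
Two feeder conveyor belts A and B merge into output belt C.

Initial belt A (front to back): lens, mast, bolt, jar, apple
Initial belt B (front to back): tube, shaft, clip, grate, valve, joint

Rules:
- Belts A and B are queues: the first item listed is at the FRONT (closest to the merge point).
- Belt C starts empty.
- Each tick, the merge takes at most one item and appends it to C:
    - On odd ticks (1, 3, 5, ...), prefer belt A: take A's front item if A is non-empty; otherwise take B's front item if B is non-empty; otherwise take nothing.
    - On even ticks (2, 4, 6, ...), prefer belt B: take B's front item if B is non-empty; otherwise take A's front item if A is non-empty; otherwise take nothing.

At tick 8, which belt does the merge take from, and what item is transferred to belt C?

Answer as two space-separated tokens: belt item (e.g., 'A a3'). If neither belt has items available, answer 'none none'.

Answer: B grate

Derivation:
Tick 1: prefer A, take lens from A; A=[mast,bolt,jar,apple] B=[tube,shaft,clip,grate,valve,joint] C=[lens]
Tick 2: prefer B, take tube from B; A=[mast,bolt,jar,apple] B=[shaft,clip,grate,valve,joint] C=[lens,tube]
Tick 3: prefer A, take mast from A; A=[bolt,jar,apple] B=[shaft,clip,grate,valve,joint] C=[lens,tube,mast]
Tick 4: prefer B, take shaft from B; A=[bolt,jar,apple] B=[clip,grate,valve,joint] C=[lens,tube,mast,shaft]
Tick 5: prefer A, take bolt from A; A=[jar,apple] B=[clip,grate,valve,joint] C=[lens,tube,mast,shaft,bolt]
Tick 6: prefer B, take clip from B; A=[jar,apple] B=[grate,valve,joint] C=[lens,tube,mast,shaft,bolt,clip]
Tick 7: prefer A, take jar from A; A=[apple] B=[grate,valve,joint] C=[lens,tube,mast,shaft,bolt,clip,jar]
Tick 8: prefer B, take grate from B; A=[apple] B=[valve,joint] C=[lens,tube,mast,shaft,bolt,clip,jar,grate]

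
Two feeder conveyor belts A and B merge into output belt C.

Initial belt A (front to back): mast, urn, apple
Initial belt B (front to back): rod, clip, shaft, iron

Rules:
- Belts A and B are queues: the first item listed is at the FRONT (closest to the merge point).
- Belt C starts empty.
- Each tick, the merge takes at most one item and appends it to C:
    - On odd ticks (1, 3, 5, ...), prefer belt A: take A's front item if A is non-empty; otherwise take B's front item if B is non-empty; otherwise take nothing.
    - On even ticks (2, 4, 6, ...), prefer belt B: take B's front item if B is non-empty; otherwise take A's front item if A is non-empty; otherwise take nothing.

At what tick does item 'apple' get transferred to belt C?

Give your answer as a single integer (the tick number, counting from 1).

Answer: 5

Derivation:
Tick 1: prefer A, take mast from A; A=[urn,apple] B=[rod,clip,shaft,iron] C=[mast]
Tick 2: prefer B, take rod from B; A=[urn,apple] B=[clip,shaft,iron] C=[mast,rod]
Tick 3: prefer A, take urn from A; A=[apple] B=[clip,shaft,iron] C=[mast,rod,urn]
Tick 4: prefer B, take clip from B; A=[apple] B=[shaft,iron] C=[mast,rod,urn,clip]
Tick 5: prefer A, take apple from A; A=[-] B=[shaft,iron] C=[mast,rod,urn,clip,apple]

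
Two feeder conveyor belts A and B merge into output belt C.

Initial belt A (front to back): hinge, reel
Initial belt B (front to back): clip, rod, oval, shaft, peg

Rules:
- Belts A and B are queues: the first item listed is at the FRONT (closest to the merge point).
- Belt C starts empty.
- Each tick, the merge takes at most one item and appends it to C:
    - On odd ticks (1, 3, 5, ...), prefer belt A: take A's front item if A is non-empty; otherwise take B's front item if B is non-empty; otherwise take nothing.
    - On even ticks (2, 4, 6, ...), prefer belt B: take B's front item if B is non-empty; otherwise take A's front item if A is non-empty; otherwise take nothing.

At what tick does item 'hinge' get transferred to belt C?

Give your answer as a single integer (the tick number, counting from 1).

Tick 1: prefer A, take hinge from A; A=[reel] B=[clip,rod,oval,shaft,peg] C=[hinge]

Answer: 1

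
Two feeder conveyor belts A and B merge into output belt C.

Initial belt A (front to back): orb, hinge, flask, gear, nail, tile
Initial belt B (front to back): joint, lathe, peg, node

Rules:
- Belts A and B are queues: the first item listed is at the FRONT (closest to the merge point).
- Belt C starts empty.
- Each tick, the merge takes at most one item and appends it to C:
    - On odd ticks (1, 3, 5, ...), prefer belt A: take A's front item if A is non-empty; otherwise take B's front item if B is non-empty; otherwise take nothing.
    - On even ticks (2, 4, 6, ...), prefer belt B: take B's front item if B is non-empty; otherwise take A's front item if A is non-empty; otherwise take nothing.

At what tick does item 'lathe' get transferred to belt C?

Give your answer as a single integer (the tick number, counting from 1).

Answer: 4

Derivation:
Tick 1: prefer A, take orb from A; A=[hinge,flask,gear,nail,tile] B=[joint,lathe,peg,node] C=[orb]
Tick 2: prefer B, take joint from B; A=[hinge,flask,gear,nail,tile] B=[lathe,peg,node] C=[orb,joint]
Tick 3: prefer A, take hinge from A; A=[flask,gear,nail,tile] B=[lathe,peg,node] C=[orb,joint,hinge]
Tick 4: prefer B, take lathe from B; A=[flask,gear,nail,tile] B=[peg,node] C=[orb,joint,hinge,lathe]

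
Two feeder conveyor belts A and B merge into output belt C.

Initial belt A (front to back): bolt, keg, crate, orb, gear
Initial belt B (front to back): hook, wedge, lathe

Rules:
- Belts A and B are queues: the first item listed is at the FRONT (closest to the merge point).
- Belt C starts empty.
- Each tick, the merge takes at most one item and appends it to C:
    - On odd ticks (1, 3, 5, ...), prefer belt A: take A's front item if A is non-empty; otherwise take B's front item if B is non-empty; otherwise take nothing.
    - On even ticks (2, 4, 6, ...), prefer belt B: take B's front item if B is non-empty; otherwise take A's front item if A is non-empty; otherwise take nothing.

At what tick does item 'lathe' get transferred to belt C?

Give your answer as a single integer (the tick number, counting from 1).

Tick 1: prefer A, take bolt from A; A=[keg,crate,orb,gear] B=[hook,wedge,lathe] C=[bolt]
Tick 2: prefer B, take hook from B; A=[keg,crate,orb,gear] B=[wedge,lathe] C=[bolt,hook]
Tick 3: prefer A, take keg from A; A=[crate,orb,gear] B=[wedge,lathe] C=[bolt,hook,keg]
Tick 4: prefer B, take wedge from B; A=[crate,orb,gear] B=[lathe] C=[bolt,hook,keg,wedge]
Tick 5: prefer A, take crate from A; A=[orb,gear] B=[lathe] C=[bolt,hook,keg,wedge,crate]
Tick 6: prefer B, take lathe from B; A=[orb,gear] B=[-] C=[bolt,hook,keg,wedge,crate,lathe]

Answer: 6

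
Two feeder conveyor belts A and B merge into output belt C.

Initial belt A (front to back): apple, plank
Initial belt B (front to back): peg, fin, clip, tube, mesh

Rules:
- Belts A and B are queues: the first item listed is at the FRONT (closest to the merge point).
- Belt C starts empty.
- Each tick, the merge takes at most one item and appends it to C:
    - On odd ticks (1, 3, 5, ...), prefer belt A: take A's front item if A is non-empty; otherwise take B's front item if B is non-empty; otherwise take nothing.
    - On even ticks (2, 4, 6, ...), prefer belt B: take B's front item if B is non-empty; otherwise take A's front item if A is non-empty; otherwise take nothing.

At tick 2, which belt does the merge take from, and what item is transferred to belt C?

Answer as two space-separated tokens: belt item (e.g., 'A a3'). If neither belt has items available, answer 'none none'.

Answer: B peg

Derivation:
Tick 1: prefer A, take apple from A; A=[plank] B=[peg,fin,clip,tube,mesh] C=[apple]
Tick 2: prefer B, take peg from B; A=[plank] B=[fin,clip,tube,mesh] C=[apple,peg]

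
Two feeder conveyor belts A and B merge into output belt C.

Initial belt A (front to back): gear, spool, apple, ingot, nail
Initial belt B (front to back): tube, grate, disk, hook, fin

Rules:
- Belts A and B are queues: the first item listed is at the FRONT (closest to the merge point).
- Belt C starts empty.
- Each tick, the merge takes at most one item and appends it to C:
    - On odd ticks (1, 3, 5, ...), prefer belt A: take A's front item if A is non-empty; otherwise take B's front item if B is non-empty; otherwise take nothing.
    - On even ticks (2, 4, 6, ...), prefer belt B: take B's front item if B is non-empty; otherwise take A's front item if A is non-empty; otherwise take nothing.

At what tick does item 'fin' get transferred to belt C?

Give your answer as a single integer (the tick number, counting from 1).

Tick 1: prefer A, take gear from A; A=[spool,apple,ingot,nail] B=[tube,grate,disk,hook,fin] C=[gear]
Tick 2: prefer B, take tube from B; A=[spool,apple,ingot,nail] B=[grate,disk,hook,fin] C=[gear,tube]
Tick 3: prefer A, take spool from A; A=[apple,ingot,nail] B=[grate,disk,hook,fin] C=[gear,tube,spool]
Tick 4: prefer B, take grate from B; A=[apple,ingot,nail] B=[disk,hook,fin] C=[gear,tube,spool,grate]
Tick 5: prefer A, take apple from A; A=[ingot,nail] B=[disk,hook,fin] C=[gear,tube,spool,grate,apple]
Tick 6: prefer B, take disk from B; A=[ingot,nail] B=[hook,fin] C=[gear,tube,spool,grate,apple,disk]
Tick 7: prefer A, take ingot from A; A=[nail] B=[hook,fin] C=[gear,tube,spool,grate,apple,disk,ingot]
Tick 8: prefer B, take hook from B; A=[nail] B=[fin] C=[gear,tube,spool,grate,apple,disk,ingot,hook]
Tick 9: prefer A, take nail from A; A=[-] B=[fin] C=[gear,tube,spool,grate,apple,disk,ingot,hook,nail]
Tick 10: prefer B, take fin from B; A=[-] B=[-] C=[gear,tube,spool,grate,apple,disk,ingot,hook,nail,fin]

Answer: 10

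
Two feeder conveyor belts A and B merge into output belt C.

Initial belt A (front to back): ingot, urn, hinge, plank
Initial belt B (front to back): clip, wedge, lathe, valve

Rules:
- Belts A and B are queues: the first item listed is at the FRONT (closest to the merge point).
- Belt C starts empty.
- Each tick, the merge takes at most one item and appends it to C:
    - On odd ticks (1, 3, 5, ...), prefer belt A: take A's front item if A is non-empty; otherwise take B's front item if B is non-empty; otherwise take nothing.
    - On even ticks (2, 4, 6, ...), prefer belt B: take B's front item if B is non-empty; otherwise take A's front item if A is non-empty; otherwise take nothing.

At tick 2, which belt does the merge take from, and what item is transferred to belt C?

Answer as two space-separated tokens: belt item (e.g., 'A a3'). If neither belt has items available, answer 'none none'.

Tick 1: prefer A, take ingot from A; A=[urn,hinge,plank] B=[clip,wedge,lathe,valve] C=[ingot]
Tick 2: prefer B, take clip from B; A=[urn,hinge,plank] B=[wedge,lathe,valve] C=[ingot,clip]

Answer: B clip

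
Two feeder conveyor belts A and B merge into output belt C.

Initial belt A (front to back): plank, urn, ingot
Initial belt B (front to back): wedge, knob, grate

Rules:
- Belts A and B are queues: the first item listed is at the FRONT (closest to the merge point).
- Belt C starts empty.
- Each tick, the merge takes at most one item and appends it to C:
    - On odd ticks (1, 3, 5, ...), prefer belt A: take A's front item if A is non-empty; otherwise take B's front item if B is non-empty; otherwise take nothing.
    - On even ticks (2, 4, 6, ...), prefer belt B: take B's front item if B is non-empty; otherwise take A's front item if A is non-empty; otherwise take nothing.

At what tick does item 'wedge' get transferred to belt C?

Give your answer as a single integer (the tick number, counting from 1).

Tick 1: prefer A, take plank from A; A=[urn,ingot] B=[wedge,knob,grate] C=[plank]
Tick 2: prefer B, take wedge from B; A=[urn,ingot] B=[knob,grate] C=[plank,wedge]

Answer: 2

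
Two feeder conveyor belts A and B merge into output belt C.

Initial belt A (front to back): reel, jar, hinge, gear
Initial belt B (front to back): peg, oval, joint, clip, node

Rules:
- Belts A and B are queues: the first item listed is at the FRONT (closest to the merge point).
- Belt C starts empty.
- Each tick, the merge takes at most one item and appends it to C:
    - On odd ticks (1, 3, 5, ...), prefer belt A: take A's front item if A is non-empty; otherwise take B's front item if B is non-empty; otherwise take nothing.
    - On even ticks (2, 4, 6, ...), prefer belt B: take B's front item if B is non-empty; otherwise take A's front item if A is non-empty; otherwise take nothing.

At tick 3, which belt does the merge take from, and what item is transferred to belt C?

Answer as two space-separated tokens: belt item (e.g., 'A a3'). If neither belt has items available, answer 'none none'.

Tick 1: prefer A, take reel from A; A=[jar,hinge,gear] B=[peg,oval,joint,clip,node] C=[reel]
Tick 2: prefer B, take peg from B; A=[jar,hinge,gear] B=[oval,joint,clip,node] C=[reel,peg]
Tick 3: prefer A, take jar from A; A=[hinge,gear] B=[oval,joint,clip,node] C=[reel,peg,jar]

Answer: A jar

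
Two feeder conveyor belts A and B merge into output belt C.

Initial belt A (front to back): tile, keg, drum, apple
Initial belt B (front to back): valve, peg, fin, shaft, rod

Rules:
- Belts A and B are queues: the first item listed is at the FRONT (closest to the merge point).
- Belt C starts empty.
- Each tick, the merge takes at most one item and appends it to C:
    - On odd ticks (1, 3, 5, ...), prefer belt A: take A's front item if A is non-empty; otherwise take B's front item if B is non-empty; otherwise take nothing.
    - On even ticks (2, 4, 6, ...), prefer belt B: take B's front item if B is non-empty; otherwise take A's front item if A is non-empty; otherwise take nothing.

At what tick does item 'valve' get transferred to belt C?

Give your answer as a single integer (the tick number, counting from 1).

Answer: 2

Derivation:
Tick 1: prefer A, take tile from A; A=[keg,drum,apple] B=[valve,peg,fin,shaft,rod] C=[tile]
Tick 2: prefer B, take valve from B; A=[keg,drum,apple] B=[peg,fin,shaft,rod] C=[tile,valve]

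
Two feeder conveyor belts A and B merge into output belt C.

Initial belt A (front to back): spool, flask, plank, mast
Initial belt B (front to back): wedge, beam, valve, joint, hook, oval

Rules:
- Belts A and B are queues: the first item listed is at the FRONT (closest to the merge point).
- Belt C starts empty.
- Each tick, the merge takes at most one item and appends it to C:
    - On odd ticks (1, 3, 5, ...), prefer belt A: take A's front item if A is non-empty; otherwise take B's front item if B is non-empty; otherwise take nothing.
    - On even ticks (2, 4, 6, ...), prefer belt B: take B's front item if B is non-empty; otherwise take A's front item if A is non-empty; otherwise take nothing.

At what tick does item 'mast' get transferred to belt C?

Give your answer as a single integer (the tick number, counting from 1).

Tick 1: prefer A, take spool from A; A=[flask,plank,mast] B=[wedge,beam,valve,joint,hook,oval] C=[spool]
Tick 2: prefer B, take wedge from B; A=[flask,plank,mast] B=[beam,valve,joint,hook,oval] C=[spool,wedge]
Tick 3: prefer A, take flask from A; A=[plank,mast] B=[beam,valve,joint,hook,oval] C=[spool,wedge,flask]
Tick 4: prefer B, take beam from B; A=[plank,mast] B=[valve,joint,hook,oval] C=[spool,wedge,flask,beam]
Tick 5: prefer A, take plank from A; A=[mast] B=[valve,joint,hook,oval] C=[spool,wedge,flask,beam,plank]
Tick 6: prefer B, take valve from B; A=[mast] B=[joint,hook,oval] C=[spool,wedge,flask,beam,plank,valve]
Tick 7: prefer A, take mast from A; A=[-] B=[joint,hook,oval] C=[spool,wedge,flask,beam,plank,valve,mast]

Answer: 7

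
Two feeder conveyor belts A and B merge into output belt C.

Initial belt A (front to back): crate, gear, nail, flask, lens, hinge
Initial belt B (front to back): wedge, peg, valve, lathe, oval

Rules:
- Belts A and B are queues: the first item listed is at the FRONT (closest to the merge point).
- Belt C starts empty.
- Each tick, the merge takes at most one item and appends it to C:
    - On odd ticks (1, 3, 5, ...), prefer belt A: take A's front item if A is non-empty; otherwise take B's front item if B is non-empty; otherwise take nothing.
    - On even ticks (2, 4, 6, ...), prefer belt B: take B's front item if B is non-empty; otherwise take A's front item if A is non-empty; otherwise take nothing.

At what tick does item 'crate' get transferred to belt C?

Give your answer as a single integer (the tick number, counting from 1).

Tick 1: prefer A, take crate from A; A=[gear,nail,flask,lens,hinge] B=[wedge,peg,valve,lathe,oval] C=[crate]

Answer: 1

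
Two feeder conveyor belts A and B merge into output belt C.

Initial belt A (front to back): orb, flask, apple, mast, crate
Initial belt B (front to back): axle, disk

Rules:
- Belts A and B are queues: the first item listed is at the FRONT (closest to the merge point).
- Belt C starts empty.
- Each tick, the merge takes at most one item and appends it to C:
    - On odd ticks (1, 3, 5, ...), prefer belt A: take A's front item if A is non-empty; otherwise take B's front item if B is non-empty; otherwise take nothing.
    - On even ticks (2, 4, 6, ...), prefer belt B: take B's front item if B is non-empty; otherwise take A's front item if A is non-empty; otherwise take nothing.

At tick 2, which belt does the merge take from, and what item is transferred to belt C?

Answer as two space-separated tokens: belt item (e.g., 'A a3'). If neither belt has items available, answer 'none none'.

Tick 1: prefer A, take orb from A; A=[flask,apple,mast,crate] B=[axle,disk] C=[orb]
Tick 2: prefer B, take axle from B; A=[flask,apple,mast,crate] B=[disk] C=[orb,axle]

Answer: B axle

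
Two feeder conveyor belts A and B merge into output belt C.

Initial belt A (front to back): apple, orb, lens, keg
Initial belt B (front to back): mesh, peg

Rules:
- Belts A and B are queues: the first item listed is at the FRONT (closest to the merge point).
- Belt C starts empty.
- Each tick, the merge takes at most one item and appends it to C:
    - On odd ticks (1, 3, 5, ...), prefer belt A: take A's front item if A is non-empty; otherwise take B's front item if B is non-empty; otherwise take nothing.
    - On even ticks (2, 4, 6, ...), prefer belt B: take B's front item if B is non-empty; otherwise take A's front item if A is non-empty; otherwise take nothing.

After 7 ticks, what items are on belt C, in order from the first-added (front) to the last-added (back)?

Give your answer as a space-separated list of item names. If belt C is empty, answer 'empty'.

Tick 1: prefer A, take apple from A; A=[orb,lens,keg] B=[mesh,peg] C=[apple]
Tick 2: prefer B, take mesh from B; A=[orb,lens,keg] B=[peg] C=[apple,mesh]
Tick 3: prefer A, take orb from A; A=[lens,keg] B=[peg] C=[apple,mesh,orb]
Tick 4: prefer B, take peg from B; A=[lens,keg] B=[-] C=[apple,mesh,orb,peg]
Tick 5: prefer A, take lens from A; A=[keg] B=[-] C=[apple,mesh,orb,peg,lens]
Tick 6: prefer B, take keg from A; A=[-] B=[-] C=[apple,mesh,orb,peg,lens,keg]
Tick 7: prefer A, both empty, nothing taken; A=[-] B=[-] C=[apple,mesh,orb,peg,lens,keg]

Answer: apple mesh orb peg lens keg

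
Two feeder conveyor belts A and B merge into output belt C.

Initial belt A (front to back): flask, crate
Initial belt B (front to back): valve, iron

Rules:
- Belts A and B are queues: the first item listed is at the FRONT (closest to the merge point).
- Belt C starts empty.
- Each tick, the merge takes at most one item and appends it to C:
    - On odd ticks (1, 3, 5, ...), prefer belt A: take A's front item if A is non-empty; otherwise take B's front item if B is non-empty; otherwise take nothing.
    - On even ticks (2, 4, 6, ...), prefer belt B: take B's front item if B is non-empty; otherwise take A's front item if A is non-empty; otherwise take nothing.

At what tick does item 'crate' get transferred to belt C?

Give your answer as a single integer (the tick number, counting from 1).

Answer: 3

Derivation:
Tick 1: prefer A, take flask from A; A=[crate] B=[valve,iron] C=[flask]
Tick 2: prefer B, take valve from B; A=[crate] B=[iron] C=[flask,valve]
Tick 3: prefer A, take crate from A; A=[-] B=[iron] C=[flask,valve,crate]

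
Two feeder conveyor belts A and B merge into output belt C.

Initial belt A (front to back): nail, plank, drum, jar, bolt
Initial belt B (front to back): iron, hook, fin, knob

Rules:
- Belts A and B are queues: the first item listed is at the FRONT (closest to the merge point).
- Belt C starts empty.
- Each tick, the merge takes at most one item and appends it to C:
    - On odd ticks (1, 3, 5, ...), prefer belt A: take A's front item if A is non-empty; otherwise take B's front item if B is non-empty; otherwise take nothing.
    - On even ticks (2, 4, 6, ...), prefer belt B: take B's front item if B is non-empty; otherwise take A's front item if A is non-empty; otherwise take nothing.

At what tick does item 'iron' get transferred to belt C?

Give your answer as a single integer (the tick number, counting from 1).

Tick 1: prefer A, take nail from A; A=[plank,drum,jar,bolt] B=[iron,hook,fin,knob] C=[nail]
Tick 2: prefer B, take iron from B; A=[plank,drum,jar,bolt] B=[hook,fin,knob] C=[nail,iron]

Answer: 2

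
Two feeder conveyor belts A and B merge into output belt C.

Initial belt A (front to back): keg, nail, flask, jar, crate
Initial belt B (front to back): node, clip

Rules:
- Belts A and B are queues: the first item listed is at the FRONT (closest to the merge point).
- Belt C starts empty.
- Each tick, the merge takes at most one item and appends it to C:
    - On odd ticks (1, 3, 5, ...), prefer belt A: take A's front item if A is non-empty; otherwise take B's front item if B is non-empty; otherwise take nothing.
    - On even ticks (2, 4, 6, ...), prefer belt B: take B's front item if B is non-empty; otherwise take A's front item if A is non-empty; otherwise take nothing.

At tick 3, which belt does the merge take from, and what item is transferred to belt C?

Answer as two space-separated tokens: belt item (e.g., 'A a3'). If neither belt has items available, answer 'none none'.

Answer: A nail

Derivation:
Tick 1: prefer A, take keg from A; A=[nail,flask,jar,crate] B=[node,clip] C=[keg]
Tick 2: prefer B, take node from B; A=[nail,flask,jar,crate] B=[clip] C=[keg,node]
Tick 3: prefer A, take nail from A; A=[flask,jar,crate] B=[clip] C=[keg,node,nail]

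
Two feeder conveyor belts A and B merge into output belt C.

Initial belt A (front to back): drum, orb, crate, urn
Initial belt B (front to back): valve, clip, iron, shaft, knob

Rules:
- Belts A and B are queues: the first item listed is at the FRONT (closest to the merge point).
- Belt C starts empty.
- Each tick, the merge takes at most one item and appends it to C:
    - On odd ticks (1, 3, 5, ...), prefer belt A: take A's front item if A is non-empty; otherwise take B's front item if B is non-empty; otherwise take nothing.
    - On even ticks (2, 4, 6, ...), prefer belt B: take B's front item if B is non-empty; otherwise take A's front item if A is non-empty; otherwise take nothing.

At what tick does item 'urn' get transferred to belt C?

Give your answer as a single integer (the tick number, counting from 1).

Answer: 7

Derivation:
Tick 1: prefer A, take drum from A; A=[orb,crate,urn] B=[valve,clip,iron,shaft,knob] C=[drum]
Tick 2: prefer B, take valve from B; A=[orb,crate,urn] B=[clip,iron,shaft,knob] C=[drum,valve]
Tick 3: prefer A, take orb from A; A=[crate,urn] B=[clip,iron,shaft,knob] C=[drum,valve,orb]
Tick 4: prefer B, take clip from B; A=[crate,urn] B=[iron,shaft,knob] C=[drum,valve,orb,clip]
Tick 5: prefer A, take crate from A; A=[urn] B=[iron,shaft,knob] C=[drum,valve,orb,clip,crate]
Tick 6: prefer B, take iron from B; A=[urn] B=[shaft,knob] C=[drum,valve,orb,clip,crate,iron]
Tick 7: prefer A, take urn from A; A=[-] B=[shaft,knob] C=[drum,valve,orb,clip,crate,iron,urn]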